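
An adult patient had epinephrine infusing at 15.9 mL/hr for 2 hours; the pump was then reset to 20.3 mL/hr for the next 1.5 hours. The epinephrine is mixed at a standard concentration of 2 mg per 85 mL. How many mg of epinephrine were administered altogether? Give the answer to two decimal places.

Concentration = 2 mg ÷ 85 mL = 0.02352941 mg/mL
Stage 1: 15.9 mL/hr × 2 hr = 31.8 mL → 31.8 mL × 0.02352941 mg/mL = 0.7482353 mg
Stage 2: 20.3 mL/hr × 1.5 hr = 30.45 mL → 30.45 mL × 0.02352941 mg/mL = 0.7164706 mg
Total = 0.7482353 + 0.7164706 = 1.464706 mg

1.46 mg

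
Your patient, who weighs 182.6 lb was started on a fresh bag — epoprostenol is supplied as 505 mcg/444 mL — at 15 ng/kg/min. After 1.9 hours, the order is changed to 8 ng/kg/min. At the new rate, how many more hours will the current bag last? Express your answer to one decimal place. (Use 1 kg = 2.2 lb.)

9.1 hours

Initial rate:
Weight = 182.6 lb ÷ 2.2 lb/kg = 83 kg
Dose = 15 ng/kg/min × 83 kg = 1245 ng/min
1245 ng/min × 60 min/hr = 74700 ng/hr
Concentration = 505 mcg ÷ 444 mL = 1.137387 mcg/mL = 1137.387 ng/mL
Rate = 74700 ng/hr ÷ 1137.387 ng/mL = 65.67683 mL/hr
Volume infused so far = 65.67683 mL/hr × 1.9 hr = 124.786 mL
Volume remaining = 444 − 124.786 = 319.214 mL
New rate:
Dose = 8 ng/kg/min × 83 kg = 664 ng/min
664 ng/min × 60 min/hr = 39840 ng/hr
Rate = 39840 ng/hr ÷ 1137.387 ng/mL = 35.02764 mL/hr
Time remaining = 319.214 mL ÷ 35.02764 mL/hr = 9.113203 hr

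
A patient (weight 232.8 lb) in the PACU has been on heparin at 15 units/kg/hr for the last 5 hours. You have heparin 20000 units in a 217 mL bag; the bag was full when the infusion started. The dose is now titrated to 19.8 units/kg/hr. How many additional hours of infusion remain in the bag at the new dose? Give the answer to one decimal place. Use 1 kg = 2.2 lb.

Initial rate:
Weight = 232.8 lb ÷ 2.2 lb/kg = 105.8182 kg
Dose = 15 units/kg/hr × 105.8182 kg = 1587.273 units/hr
Concentration = 20000 units ÷ 217 mL = 92.1659 units/mL
Rate = 1587.273 units/hr ÷ 92.1659 units/mL = 17.22191 mL/hr
Volume infused so far = 17.22191 mL/hr × 5 hr = 86.10955 mL
Volume remaining = 217 − 86.10955 = 130.8905 mL
New rate:
Dose = 19.8 units/kg/hr × 105.8182 kg = 2095.2 units/hr
Rate = 2095.2 units/hr ÷ 92.1659 units/mL = 22.73292 mL/hr
Time remaining = 130.8905 mL ÷ 22.73292 mL/hr = 5.757749 hr

5.8 hours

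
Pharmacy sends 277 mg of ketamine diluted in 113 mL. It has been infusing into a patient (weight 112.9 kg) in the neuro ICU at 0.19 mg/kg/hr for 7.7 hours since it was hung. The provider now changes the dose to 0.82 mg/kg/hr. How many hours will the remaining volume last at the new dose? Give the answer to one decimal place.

1.2 hours

Initial rate:
Dose = 0.19 mg/kg/hr × 112.9 kg = 21.451 mg/hr
Concentration = 277 mg ÷ 113 mL = 2.451327 mg/mL
Rate = 21.451 mg/hr ÷ 2.451327 mg/mL = 8.750769 mL/hr
Volume infused so far = 8.750769 mL/hr × 7.7 hr = 67.38092 mL
Volume remaining = 113 − 67.38092 = 45.61908 mL
New rate:
Dose = 0.82 mg/kg/hr × 112.9 kg = 92.578 mg/hr
Rate = 92.578 mg/hr ÷ 2.451327 mg/mL = 37.76648 mL/hr
Time remaining = 45.61908 mL ÷ 37.76648 mL/hr = 1.207925 hr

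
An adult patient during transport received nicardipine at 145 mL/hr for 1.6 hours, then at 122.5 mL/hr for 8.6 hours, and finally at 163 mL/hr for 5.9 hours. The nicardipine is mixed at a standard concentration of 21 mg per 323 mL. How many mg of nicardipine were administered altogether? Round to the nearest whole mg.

146 mg

Concentration = 21 mg ÷ 323 mL = 0.06501548 mg/mL
Stage 1: 145 mL/hr × 1.6 hr = 232 mL → 232 mL × 0.06501548 mg/mL = 15.08359 mg
Stage 2: 122.5 mL/hr × 8.6 hr = 1053.5 mL → 1053.5 mL × 0.06501548 mg/mL = 68.49381 mg
Stage 3: 163 mL/hr × 5.9 hr = 961.7 mL → 961.7 mL × 0.06501548 mg/mL = 62.52539 mg
Total = 15.08359 + 68.49381 + 62.52539 = 146.1028 mg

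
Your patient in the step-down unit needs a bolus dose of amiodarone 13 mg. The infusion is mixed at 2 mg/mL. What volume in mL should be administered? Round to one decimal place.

6.5 mL

Volume = 13 mg ÷ 2 mg/mL = 6.5 mL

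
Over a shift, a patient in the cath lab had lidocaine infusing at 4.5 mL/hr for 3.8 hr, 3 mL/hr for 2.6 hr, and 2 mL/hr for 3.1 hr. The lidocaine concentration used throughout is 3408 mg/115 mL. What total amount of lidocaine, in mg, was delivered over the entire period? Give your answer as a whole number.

Concentration = 3408 mg ÷ 115 mL = 29.63478 mg/mL
Stage 1: 4.5 mL/hr × 3.8 hr = 17.1 mL → 17.1 mL × 29.63478 mg/mL = 506.7548 mg
Stage 2: 3 mL/hr × 2.6 hr = 7.8 mL → 7.8 mL × 29.63478 mg/mL = 231.1513 mg
Stage 3: 2 mL/hr × 3.1 hr = 6.2 mL → 6.2 mL × 29.63478 mg/mL = 183.7357 mg
Total = 506.7548 + 231.1513 + 183.7357 = 921.6417 mg

922 mg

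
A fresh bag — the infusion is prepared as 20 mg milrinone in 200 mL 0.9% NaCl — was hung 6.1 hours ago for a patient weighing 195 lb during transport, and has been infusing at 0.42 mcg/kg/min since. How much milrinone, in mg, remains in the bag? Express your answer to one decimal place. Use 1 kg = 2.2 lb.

Weight = 195 lb ÷ 2.2 lb/kg = 88.63636 kg
Dose = 0.42 mcg/kg/min × 88.63636 kg = 37.22727 mcg/min
37.22727 mcg/min × 60 min/hr = 2233.636 mcg/hr
Concentration = 20 mg ÷ 200 mL = 0.1 mg/mL = 100 mcg/mL
Rate = 2233.636 mcg/hr ÷ 100 mcg/mL = 22.33636 mL/hr
Volume infused = 22.33636 mL/hr × 6.1 hr = 136.2518 mL
Volume remaining = 200 − 136.2518 = 63.74818 mL
Drug remaining = 63.74818 mL × 100 mcg/mL = 6374.818 mcg = 6.374818 mg

6.4 mg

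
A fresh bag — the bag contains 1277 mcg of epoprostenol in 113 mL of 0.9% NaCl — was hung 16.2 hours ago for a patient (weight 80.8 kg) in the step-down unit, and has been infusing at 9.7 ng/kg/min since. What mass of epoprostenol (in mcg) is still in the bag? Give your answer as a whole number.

515 mcg

Dose = 9.7 ng/kg/min × 80.8 kg = 783.76 ng/min
783.76 ng/min × 60 min/hr = 47025.6 ng/hr
Concentration = 1277 mcg ÷ 113 mL = 11.30088 mcg/mL = 11300.88 ng/mL
Rate = 47025.6 ng/hr ÷ 11300.88 ng/mL = 4.161232 mL/hr
Volume infused = 4.161232 mL/hr × 16.2 hr = 67.41195 mL
Volume remaining = 113 − 67.41195 = 45.58805 mL
Drug remaining = 45.58805 mL × 11300.88 ng/mL = 515185.3 ng = 515.1853 mcg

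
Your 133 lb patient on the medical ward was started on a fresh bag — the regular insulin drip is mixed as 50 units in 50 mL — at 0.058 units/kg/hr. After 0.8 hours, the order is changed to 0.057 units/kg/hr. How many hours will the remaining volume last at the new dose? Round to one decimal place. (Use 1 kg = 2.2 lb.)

13.7 hours

Initial rate:
Weight = 133 lb ÷ 2.2 lb/kg = 60.45455 kg
Dose = 0.058 units/kg/hr × 60.45455 kg = 3.506364 units/hr
Concentration = 50 units ÷ 50 mL = 1 units/mL
Rate = 3.506364 units/hr ÷ 1 units/mL = 3.506364 mL/hr
Volume infused so far = 3.506364 mL/hr × 0.8 hr = 2.805091 mL
Volume remaining = 50 − 2.805091 = 47.19491 mL
New rate:
Dose = 0.057 units/kg/hr × 60.45455 kg = 3.445909 units/hr
Rate = 3.445909 units/hr ÷ 1 units/mL = 3.445909 mL/hr
Time remaining = 47.19491 mL ÷ 3.445909 mL/hr = 13.69592 hr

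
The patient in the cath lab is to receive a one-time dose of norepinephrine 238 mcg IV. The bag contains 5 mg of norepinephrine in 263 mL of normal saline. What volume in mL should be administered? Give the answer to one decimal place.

12.5 mL

Concentration = 5 mg ÷ 263 mL = 0.01901141 mg/mL = 19.01141 mcg/mL
Volume = 238 mcg ÷ 19.01141 mcg/mL = 12.5188 mL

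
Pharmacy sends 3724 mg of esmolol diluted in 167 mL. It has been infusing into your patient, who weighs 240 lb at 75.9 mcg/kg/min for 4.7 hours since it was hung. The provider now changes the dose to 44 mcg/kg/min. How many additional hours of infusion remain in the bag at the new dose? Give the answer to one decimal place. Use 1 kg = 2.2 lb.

Initial rate:
Weight = 240 lb ÷ 2.2 lb/kg = 109.0909 kg
Dose = 75.9 mcg/kg/min × 109.0909 kg = 8280 mcg/min
8280 mcg/min × 60 min/hr = 496800 mcg/hr
Concentration = 3724 mg ÷ 167 mL = 22.2994 mg/mL = 22299.4 mcg/mL
Rate = 496800 mcg/hr ÷ 22299.4 mcg/mL = 22.27863 mL/hr
Volume infused so far = 22.27863 mL/hr × 4.7 hr = 104.7095 mL
Volume remaining = 167 − 104.7095 = 62.29046 mL
New rate:
Dose = 44 mcg/kg/min × 109.0909 kg = 4800 mcg/min
4800 mcg/min × 60 min/hr = 288000 mcg/hr
Rate = 288000 mcg/hr ÷ 22299.4 mcg/mL = 12.91515 mL/hr
Time remaining = 62.29046 mL ÷ 12.91515 mL/hr = 4.823056 hr

4.8 hours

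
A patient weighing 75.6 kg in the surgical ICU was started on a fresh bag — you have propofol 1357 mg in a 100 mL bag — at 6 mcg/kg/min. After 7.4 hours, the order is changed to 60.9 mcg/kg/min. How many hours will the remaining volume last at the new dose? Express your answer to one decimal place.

4.2 hours

Initial rate:
Dose = 6 mcg/kg/min × 75.6 kg = 453.6 mcg/min
453.6 mcg/min × 60 min/hr = 27216 mcg/hr
Concentration = 1357 mg ÷ 100 mL = 13.57 mg/mL = 13570 mcg/mL
Rate = 27216 mcg/hr ÷ 13570 mcg/mL = 2.005601 mL/hr
Volume infused so far = 2.005601 mL/hr × 7.4 hr = 14.84144 mL
Volume remaining = 100 − 14.84144 = 85.15856 mL
New rate:
Dose = 60.9 mcg/kg/min × 75.6 kg = 4604.04 mcg/min
4604.04 mcg/min × 60 min/hr = 276242.4 mcg/hr
Rate = 276242.4 mcg/hr ÷ 13570 mcg/mL = 20.35685 mL/hr
Time remaining = 85.15856 mL ÷ 20.35685 mL/hr = 4.183288 hr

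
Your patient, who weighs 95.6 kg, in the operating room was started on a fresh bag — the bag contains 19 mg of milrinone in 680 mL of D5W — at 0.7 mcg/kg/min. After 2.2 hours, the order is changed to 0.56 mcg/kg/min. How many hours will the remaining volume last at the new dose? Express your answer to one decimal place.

Initial rate:
Dose = 0.7 mcg/kg/min × 95.6 kg = 66.92 mcg/min
66.92 mcg/min × 60 min/hr = 4015.2 mcg/hr
Concentration = 19 mg ÷ 680 mL = 0.02794118 mg/mL = 27.94118 mcg/mL
Rate = 4015.2 mcg/hr ÷ 27.94118 mcg/mL = 143.7019 mL/hr
Volume infused so far = 143.7019 mL/hr × 2.2 hr = 316.1442 mL
Volume remaining = 680 − 316.1442 = 363.8558 mL
New rate:
Dose = 0.56 mcg/kg/min × 95.6 kg = 53.536 mcg/min
53.536 mcg/min × 60 min/hr = 3212.16 mcg/hr
Rate = 3212.16 mcg/hr ÷ 27.94118 mcg/mL = 114.9615 mL/hr
Time remaining = 363.8558 mL ÷ 114.9615 mL/hr = 3.165023 hr

3.2 hours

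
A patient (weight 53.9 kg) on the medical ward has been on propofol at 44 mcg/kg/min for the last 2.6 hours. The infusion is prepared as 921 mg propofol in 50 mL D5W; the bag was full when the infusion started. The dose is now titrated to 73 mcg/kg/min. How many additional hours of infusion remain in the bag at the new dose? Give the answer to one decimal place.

2.3 hours

Initial rate:
Dose = 44 mcg/kg/min × 53.9 kg = 2371.6 mcg/min
2371.6 mcg/min × 60 min/hr = 142296 mcg/hr
Concentration = 921 mg ÷ 50 mL = 18.42 mg/mL = 18420 mcg/mL
Rate = 142296 mcg/hr ÷ 18420 mcg/mL = 7.725081 mL/hr
Volume infused so far = 7.725081 mL/hr × 2.6 hr = 20.08521 mL
Volume remaining = 50 − 20.08521 = 29.91479 mL
New rate:
Dose = 73 mcg/kg/min × 53.9 kg = 3934.7 mcg/min
3934.7 mcg/min × 60 min/hr = 236082 mcg/hr
Rate = 236082 mcg/hr ÷ 18420 mcg/mL = 12.81661 mL/hr
Time remaining = 29.91479 mL ÷ 12.81661 mL/hr = 2.334064 hr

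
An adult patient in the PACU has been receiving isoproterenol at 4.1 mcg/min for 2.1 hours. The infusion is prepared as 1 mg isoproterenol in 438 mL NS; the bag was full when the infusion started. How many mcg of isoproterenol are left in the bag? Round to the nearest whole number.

4.1 mcg/min × 60 min/hr = 246 mcg/hr
Concentration = 1 mg ÷ 438 mL = 0.002283105 mg/mL = 2.283105 mcg/mL
Rate = 246 mcg/hr ÷ 2.283105 mcg/mL = 107.748 mL/hr
Volume infused = 107.748 mL/hr × 2.1 hr = 226.2708 mL
Volume remaining = 438 − 226.2708 = 211.7292 mL
Drug remaining = 211.7292 mL × 2.283105 mcg/mL = 483.4 mcg

483 mcg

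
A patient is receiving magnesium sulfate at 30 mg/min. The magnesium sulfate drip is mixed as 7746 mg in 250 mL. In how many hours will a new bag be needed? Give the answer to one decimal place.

30 mg/min × 60 min/hr = 1800 mg/hr
Concentration = 7746 mg ÷ 250 mL = 30.984 mg/mL
Rate = 1800 mg/hr ÷ 30.984 mg/mL = 58.0945 mL/hr
Duration = 250 mL ÷ 58.0945 mL/hr = 4.303333 hr

4.3 hours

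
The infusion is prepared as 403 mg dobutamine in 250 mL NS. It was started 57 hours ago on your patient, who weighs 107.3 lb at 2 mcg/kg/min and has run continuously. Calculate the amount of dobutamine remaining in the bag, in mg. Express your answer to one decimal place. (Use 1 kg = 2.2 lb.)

Weight = 107.3 lb ÷ 2.2 lb/kg = 48.77273 kg
Dose = 2 mcg/kg/min × 48.77273 kg = 97.54545 mcg/min
97.54545 mcg/min × 60 min/hr = 5852.727 mcg/hr
Concentration = 403 mg ÷ 250 mL = 1.612 mg/mL = 1612 mcg/mL
Rate = 5852.727 mcg/hr ÷ 1612 mcg/mL = 3.630724 mL/hr
Volume infused = 3.630724 mL/hr × 57 hr = 206.9513 mL
Volume remaining = 250 − 206.9513 = 43.04873 mL
Drug remaining = 43.04873 mL × 1612 mcg/mL = 69394.55 mcg = 69.39455 mg

69.4 mg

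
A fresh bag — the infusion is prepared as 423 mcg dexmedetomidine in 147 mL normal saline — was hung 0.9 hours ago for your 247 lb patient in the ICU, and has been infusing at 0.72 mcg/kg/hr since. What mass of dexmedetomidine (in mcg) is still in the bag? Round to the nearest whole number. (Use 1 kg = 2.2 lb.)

350 mcg

Weight = 247 lb ÷ 2.2 lb/kg = 112.2727 kg
Dose = 0.72 mcg/kg/hr × 112.2727 kg = 80.83636 mcg/hr
Concentration = 423 mcg ÷ 147 mL = 2.877551 mcg/mL
Rate = 80.83636 mcg/hr ÷ 2.877551 mcg/mL = 28.09207 mL/hr
Volume infused = 28.09207 mL/hr × 0.9 hr = 25.28286 mL
Volume remaining = 147 − 25.28286 = 121.7171 mL
Drug remaining = 121.7171 mL × 2.877551 mcg/mL = 350.2473 mcg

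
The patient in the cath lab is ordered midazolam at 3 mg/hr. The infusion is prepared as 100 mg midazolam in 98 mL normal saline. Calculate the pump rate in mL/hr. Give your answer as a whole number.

Concentration = 100 mg ÷ 98 mL = 1.020408 mg/mL
Rate = 3 mg/hr ÷ 1.020408 mg/mL = 2.94 mL/hr

3 mL/hr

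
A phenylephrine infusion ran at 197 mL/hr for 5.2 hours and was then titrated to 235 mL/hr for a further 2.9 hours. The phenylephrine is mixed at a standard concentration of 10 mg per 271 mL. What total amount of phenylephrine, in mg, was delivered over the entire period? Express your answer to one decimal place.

62.9 mg

Concentration = 10 mg ÷ 271 mL = 0.03690037 mg/mL
Stage 1: 197 mL/hr × 5.2 hr = 1024.4 mL → 1024.4 mL × 0.03690037 mg/mL = 37.80074 mg
Stage 2: 235 mL/hr × 2.9 hr = 681.5 mL → 681.5 mL × 0.03690037 mg/mL = 25.1476 mg
Total = 37.80074 + 25.1476 = 62.94834 mg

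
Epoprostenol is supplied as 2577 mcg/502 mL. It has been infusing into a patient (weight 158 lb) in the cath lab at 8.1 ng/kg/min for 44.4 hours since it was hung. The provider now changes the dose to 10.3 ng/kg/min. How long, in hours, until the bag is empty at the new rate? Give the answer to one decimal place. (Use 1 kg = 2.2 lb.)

23.1 hours

Initial rate:
Weight = 158 lb ÷ 2.2 lb/kg = 71.81818 kg
Dose = 8.1 ng/kg/min × 71.81818 kg = 581.7273 ng/min
581.7273 ng/min × 60 min/hr = 34903.64 ng/hr
Concentration = 2577 mcg ÷ 502 mL = 5.133466 mcg/mL = 5133.466 ng/mL
Rate = 34903.64 ng/hr ÷ 5133.466 ng/mL = 6.799234 mL/hr
Volume infused so far = 6.799234 mL/hr × 44.4 hr = 301.886 mL
Volume remaining = 502 − 301.886 = 200.114 mL
New rate:
Dose = 10.3 ng/kg/min × 71.81818 kg = 739.7273 ng/min
739.7273 ng/min × 60 min/hr = 44383.64 ng/hr
Rate = 44383.64 ng/hr ÷ 5133.466 ng/mL = 8.645939 mL/hr
Time remaining = 200.114 mL ÷ 8.645939 mL/hr = 23.14543 hr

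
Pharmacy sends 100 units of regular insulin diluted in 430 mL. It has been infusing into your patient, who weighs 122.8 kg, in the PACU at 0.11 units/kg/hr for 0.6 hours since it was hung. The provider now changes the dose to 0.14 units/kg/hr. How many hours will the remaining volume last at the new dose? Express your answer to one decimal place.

5.3 hours

Initial rate:
Dose = 0.11 units/kg/hr × 122.8 kg = 13.508 units/hr
Concentration = 100 units ÷ 430 mL = 0.2325581 units/mL
Rate = 13.508 units/hr ÷ 0.2325581 units/mL = 58.0844 mL/hr
Volume infused so far = 58.0844 mL/hr × 0.6 hr = 34.85064 mL
Volume remaining = 430 − 34.85064 = 395.1494 mL
New rate:
Dose = 0.14 units/kg/hr × 122.8 kg = 17.192 units/hr
Rate = 17.192 units/hr ÷ 0.2325581 units/mL = 73.9256 mL/hr
Time remaining = 395.1494 mL ÷ 73.9256 mL/hr = 5.34523 hr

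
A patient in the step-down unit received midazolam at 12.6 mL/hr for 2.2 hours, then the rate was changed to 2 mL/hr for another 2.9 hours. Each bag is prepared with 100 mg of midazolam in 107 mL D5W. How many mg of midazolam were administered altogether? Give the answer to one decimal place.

31.3 mg

Concentration = 100 mg ÷ 107 mL = 0.9345794 mg/mL
Stage 1: 12.6 mL/hr × 2.2 hr = 27.72 mL → 27.72 mL × 0.9345794 mg/mL = 25.90654 mg
Stage 2: 2 mL/hr × 2.9 hr = 5.8 mL → 5.8 mL × 0.9345794 mg/mL = 5.420561 mg
Total = 25.90654 + 5.420561 = 31.3271 mg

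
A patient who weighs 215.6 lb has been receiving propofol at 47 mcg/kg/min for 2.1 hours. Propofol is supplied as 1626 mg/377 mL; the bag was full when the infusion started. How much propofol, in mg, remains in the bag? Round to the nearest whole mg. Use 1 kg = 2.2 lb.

1046 mg

Weight = 215.6 lb ÷ 2.2 lb/kg = 98 kg
Dose = 47 mcg/kg/min × 98 kg = 4606 mcg/min
4606 mcg/min × 60 min/hr = 276360 mcg/hr
Concentration = 1626 mg ÷ 377 mL = 4.312997 mg/mL = 4312.997 mcg/mL
Rate = 276360 mcg/hr ÷ 4312.997 mcg/mL = 64.07609 mL/hr
Volume infused = 64.07609 mL/hr × 2.1 hr = 134.5598 mL
Volume remaining = 377 − 134.5598 = 242.4402 mL
Drug remaining = 242.4402 mL × 4312.997 mcg/mL = 1045644 mcg = 1045.644 mg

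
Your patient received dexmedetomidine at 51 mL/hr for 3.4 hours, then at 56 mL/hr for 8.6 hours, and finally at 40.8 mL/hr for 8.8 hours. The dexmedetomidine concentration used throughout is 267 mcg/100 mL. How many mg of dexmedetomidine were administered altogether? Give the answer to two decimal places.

Concentration = 267 mcg ÷ 100 mL = 2.67 mcg/mL
Stage 1: 51 mL/hr × 3.4 hr = 173.4 mL → 173.4 mL × 2.67 mcg/mL = 462.978 mcg
Stage 2: 56 mL/hr × 8.6 hr = 481.6 mL → 481.6 mL × 2.67 mcg/mL = 1285.872 mcg
Stage 3: 40.8 mL/hr × 8.8 hr = 359.04 mL → 359.04 mL × 2.67 mcg/mL = 958.6368 mcg
Total = 462.978 + 1285.872 + 958.6368 = 2707.487 mcg = 2.707487 mg

2.71 mg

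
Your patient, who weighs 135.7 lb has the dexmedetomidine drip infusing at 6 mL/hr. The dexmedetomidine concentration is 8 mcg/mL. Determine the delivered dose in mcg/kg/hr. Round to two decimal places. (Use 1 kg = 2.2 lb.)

Weight = 135.7 lb ÷ 2.2 lb/kg = 61.68182 kg
Drug rate = 6 mL/hr × 8 mcg/mL = 48 mcg/hr
48 mcg/hr ÷ 61.68182 kg = 0.7781872 mcg/kg/hr

0.78 mcg/kg/hr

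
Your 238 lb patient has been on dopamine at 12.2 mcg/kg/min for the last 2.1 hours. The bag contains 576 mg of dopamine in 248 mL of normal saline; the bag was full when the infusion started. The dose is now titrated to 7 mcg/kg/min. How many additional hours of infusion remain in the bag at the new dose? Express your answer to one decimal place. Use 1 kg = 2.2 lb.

Initial rate:
Weight = 238 lb ÷ 2.2 lb/kg = 108.1818 kg
Dose = 12.2 mcg/kg/min × 108.1818 kg = 1319.818 mcg/min
1319.818 mcg/min × 60 min/hr = 79189.09 mcg/hr
Concentration = 576 mg ÷ 248 mL = 2.322581 mg/mL = 2322.581 mcg/mL
Rate = 79189.09 mcg/hr ÷ 2322.581 mcg/mL = 34.0953 mL/hr
Volume infused so far = 34.0953 mL/hr × 2.1 hr = 71.60014 mL
Volume remaining = 248 − 71.60014 = 176.3999 mL
New rate:
Dose = 7 mcg/kg/min × 108.1818 kg = 757.2727 mcg/min
757.2727 mcg/min × 60 min/hr = 45436.36 mcg/hr
Rate = 45436.36 mcg/hr ÷ 2322.581 mcg/mL = 19.56288 mL/hr
Time remaining = 176.3999 mL ÷ 19.56288 mL/hr = 9.017071 hr

9.0 hours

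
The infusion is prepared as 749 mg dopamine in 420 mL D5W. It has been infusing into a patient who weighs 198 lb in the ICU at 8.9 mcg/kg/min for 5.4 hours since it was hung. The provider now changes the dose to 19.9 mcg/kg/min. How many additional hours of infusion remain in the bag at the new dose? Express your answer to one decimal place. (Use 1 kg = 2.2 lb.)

4.6 hours

Initial rate:
Weight = 198 lb ÷ 2.2 lb/kg = 90 kg
Dose = 8.9 mcg/kg/min × 90 kg = 801 mcg/min
801 mcg/min × 60 min/hr = 48060 mcg/hr
Concentration = 749 mg ÷ 420 mL = 1.783333 mg/mL = 1783.333 mcg/mL
Rate = 48060 mcg/hr ÷ 1783.333 mcg/mL = 26.94953 mL/hr
Volume infused so far = 26.94953 mL/hr × 5.4 hr = 145.5275 mL
Volume remaining = 420 − 145.5275 = 274.4725 mL
New rate:
Dose = 19.9 mcg/kg/min × 90 kg = 1791 mcg/min
1791 mcg/min × 60 min/hr = 107460 mcg/hr
Rate = 107460 mcg/hr ÷ 1783.333 mcg/mL = 60.25794 mL/hr
Time remaining = 274.4725 mL ÷ 60.25794 mL/hr = 4.55496 hr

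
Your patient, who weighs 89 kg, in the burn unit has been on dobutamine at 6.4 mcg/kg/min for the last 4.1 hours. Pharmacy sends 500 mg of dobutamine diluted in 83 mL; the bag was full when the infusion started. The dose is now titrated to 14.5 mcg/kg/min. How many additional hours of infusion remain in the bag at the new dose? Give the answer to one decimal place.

4.6 hours

Initial rate:
Dose = 6.4 mcg/kg/min × 89 kg = 569.6 mcg/min
569.6 mcg/min × 60 min/hr = 34176 mcg/hr
Concentration = 500 mg ÷ 83 mL = 6.024096 mg/mL = 6024.096 mcg/mL
Rate = 34176 mcg/hr ÷ 6024.096 mcg/mL = 5.673216 mL/hr
Volume infused so far = 5.673216 mL/hr × 4.1 hr = 23.26019 mL
Volume remaining = 83 − 23.26019 = 59.73981 mL
New rate:
Dose = 14.5 mcg/kg/min × 89 kg = 1290.5 mcg/min
1290.5 mcg/min × 60 min/hr = 77430 mcg/hr
Rate = 77430 mcg/hr ÷ 6024.096 mcg/mL = 12.85338 mL/hr
Time remaining = 59.73981 mL ÷ 12.85338 mL/hr = 4.64779 hr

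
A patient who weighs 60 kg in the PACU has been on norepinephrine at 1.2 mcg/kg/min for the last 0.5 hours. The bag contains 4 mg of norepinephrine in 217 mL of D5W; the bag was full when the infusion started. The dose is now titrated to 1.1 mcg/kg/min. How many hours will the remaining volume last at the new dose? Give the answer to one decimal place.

Initial rate:
Dose = 1.2 mcg/kg/min × 60 kg = 72 mcg/min
72 mcg/min × 60 min/hr = 4320 mcg/hr
Concentration = 4 mg ÷ 217 mL = 0.01843318 mg/mL = 18.43318 mcg/mL
Rate = 4320 mcg/hr ÷ 18.43318 mcg/mL = 234.36 mL/hr
Volume infused so far = 234.36 mL/hr × 0.5 hr = 117.18 mL
Volume remaining = 217 − 117.18 = 99.82 mL
New rate:
Dose = 1.1 mcg/kg/min × 60 kg = 66 mcg/min
66 mcg/min × 60 min/hr = 3960 mcg/hr
Rate = 3960 mcg/hr ÷ 18.43318 mcg/mL = 214.83 mL/hr
Time remaining = 99.82 mL ÷ 214.83 mL/hr = 0.4646465 hr

0.5 hours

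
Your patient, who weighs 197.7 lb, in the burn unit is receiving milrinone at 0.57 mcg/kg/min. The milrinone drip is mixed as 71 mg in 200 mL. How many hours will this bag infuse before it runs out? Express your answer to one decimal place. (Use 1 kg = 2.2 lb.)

Weight = 197.7 lb ÷ 2.2 lb/kg = 89.86364 kg
Dose = 0.57 mcg/kg/min × 89.86364 kg = 51.22227 mcg/min
51.22227 mcg/min × 60 min/hr = 3073.336 mcg/hr
Concentration = 71 mg ÷ 200 mL = 0.355 mg/mL = 355 mcg/mL
Rate = 3073.336 mcg/hr ÷ 355 mcg/mL = 8.657286 mL/hr
Duration = 200 mL ÷ 8.657286 mL/hr = 23.10193 hr

23.1 hours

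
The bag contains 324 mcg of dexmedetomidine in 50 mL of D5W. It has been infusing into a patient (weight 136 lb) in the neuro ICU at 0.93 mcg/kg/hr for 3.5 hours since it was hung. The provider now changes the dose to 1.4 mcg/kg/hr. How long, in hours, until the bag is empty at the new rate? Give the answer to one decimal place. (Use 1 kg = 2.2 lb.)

Initial rate:
Weight = 136 lb ÷ 2.2 lb/kg = 61.81818 kg
Dose = 0.93 mcg/kg/hr × 61.81818 kg = 57.49091 mcg/hr
Concentration = 324 mcg ÷ 50 mL = 6.48 mcg/mL
Rate = 57.49091 mcg/hr ÷ 6.48 mcg/mL = 8.872054 mL/hr
Volume infused so far = 8.872054 mL/hr × 3.5 hr = 31.05219 mL
Volume remaining = 50 − 31.05219 = 18.94781 mL
New rate:
Dose = 1.4 mcg/kg/hr × 61.81818 kg = 86.54545 mcg/hr
Rate = 86.54545 mcg/hr ÷ 6.48 mcg/mL = 13.35578 mL/hr
Time remaining = 18.94781 mL ÷ 13.35578 mL/hr = 1.418697 hr

1.4 hours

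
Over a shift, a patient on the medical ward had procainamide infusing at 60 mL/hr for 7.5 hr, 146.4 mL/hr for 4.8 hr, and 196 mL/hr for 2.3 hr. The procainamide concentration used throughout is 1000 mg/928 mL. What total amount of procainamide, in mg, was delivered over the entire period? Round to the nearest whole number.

Concentration = 1000 mg ÷ 928 mL = 1.077586 mg/mL
Stage 1: 60 mL/hr × 7.5 hr = 450 mL → 450 mL × 1.077586 mg/mL = 484.9138 mg
Stage 2: 146.4 mL/hr × 4.8 hr = 702.72 mL → 702.72 mL × 1.077586 mg/mL = 757.2414 mg
Stage 3: 196 mL/hr × 2.3 hr = 450.8 mL → 450.8 mL × 1.077586 mg/mL = 485.7759 mg
Total = 484.9138 + 757.2414 + 485.7759 = 1727.931 mg

1728 mg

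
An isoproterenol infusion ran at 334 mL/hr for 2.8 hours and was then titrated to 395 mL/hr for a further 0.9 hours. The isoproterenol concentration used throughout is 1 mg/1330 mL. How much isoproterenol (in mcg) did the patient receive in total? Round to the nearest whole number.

Concentration = 1 mg ÷ 1330 mL = 0.0007518797 mg/mL
Stage 1: 334 mL/hr × 2.8 hr = 935.2 mL → 935.2 mL × 0.0007518797 mg/mL = 0.7031579 mg
Stage 2: 395 mL/hr × 0.9 hr = 355.5 mL → 355.5 mL × 0.0007518797 mg/mL = 0.2672932 mg
Total = 0.7031579 + 0.2672932 = 0.9704511 mg = 970.4511 mcg

970 mcg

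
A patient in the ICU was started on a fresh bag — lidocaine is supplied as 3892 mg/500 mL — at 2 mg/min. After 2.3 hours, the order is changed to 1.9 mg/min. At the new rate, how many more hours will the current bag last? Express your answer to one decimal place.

31.7 hours

Initial rate:
2 mg/min × 60 min/hr = 120 mg/hr
Concentration = 3892 mg ÷ 500 mL = 7.784 mg/mL
Rate = 120 mg/hr ÷ 7.784 mg/mL = 15.41624 mL/hr
Volume infused so far = 15.41624 mL/hr × 2.3 hr = 35.45735 mL
Volume remaining = 500 − 35.45735 = 464.5427 mL
New rate:
1.9 mg/min × 60 min/hr = 114 mg/hr
Rate = 114 mg/hr ÷ 7.784 mg/mL = 14.64543 mL/hr
Time remaining = 464.5427 mL ÷ 14.64543 mL/hr = 31.7193 hr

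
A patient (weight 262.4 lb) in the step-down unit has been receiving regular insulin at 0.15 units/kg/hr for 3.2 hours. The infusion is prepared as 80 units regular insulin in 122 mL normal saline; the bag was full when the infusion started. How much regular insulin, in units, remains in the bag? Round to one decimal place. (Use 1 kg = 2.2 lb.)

Weight = 262.4 lb ÷ 2.2 lb/kg = 119.2727 kg
Dose = 0.15 units/kg/hr × 119.2727 kg = 17.89091 units/hr
Concentration = 80 units ÷ 122 mL = 0.6557377 units/mL
Rate = 17.89091 units/hr ÷ 0.6557377 units/mL = 27.28364 mL/hr
Volume infused = 27.28364 mL/hr × 3.2 hr = 87.30764 mL
Volume remaining = 122 − 87.30764 = 34.69236 mL
Drug remaining = 34.69236 mL × 0.6557377 units/mL = 22.74909 units

22.7 units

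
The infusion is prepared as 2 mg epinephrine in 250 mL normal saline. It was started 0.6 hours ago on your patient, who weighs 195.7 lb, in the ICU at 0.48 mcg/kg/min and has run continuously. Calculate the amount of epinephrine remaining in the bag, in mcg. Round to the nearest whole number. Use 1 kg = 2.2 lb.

463 mcg

Weight = 195.7 lb ÷ 2.2 lb/kg = 88.95455 kg
Dose = 0.48 mcg/kg/min × 88.95455 kg = 42.69818 mcg/min
42.69818 mcg/min × 60 min/hr = 2561.891 mcg/hr
Concentration = 2 mg ÷ 250 mL = 0.008 mg/mL = 8 mcg/mL
Rate = 2561.891 mcg/hr ÷ 8 mcg/mL = 320.2364 mL/hr
Volume infused = 320.2364 mL/hr × 0.6 hr = 192.1418 mL
Volume remaining = 250 − 192.1418 = 57.85818 mL
Drug remaining = 57.85818 mL × 8 mcg/mL = 462.8655 mcg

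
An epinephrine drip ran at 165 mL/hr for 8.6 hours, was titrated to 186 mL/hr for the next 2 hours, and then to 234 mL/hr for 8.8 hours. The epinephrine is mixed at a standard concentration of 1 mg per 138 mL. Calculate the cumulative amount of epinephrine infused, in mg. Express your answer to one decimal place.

27.9 mg

Concentration = 1 mg ÷ 138 mL = 0.007246377 mg/mL
Stage 1: 165 mL/hr × 8.6 hr = 1419 mL → 1419 mL × 0.007246377 mg/mL = 10.28261 mg
Stage 2: 186 mL/hr × 2 hr = 372 mL → 372 mL × 0.007246377 mg/mL = 2.695652 mg
Stage 3: 234 mL/hr × 8.8 hr = 2059.2 mL → 2059.2 mL × 0.007246377 mg/mL = 14.92174 mg
Total = 10.28261 + 2.695652 + 14.92174 = 27.9 mg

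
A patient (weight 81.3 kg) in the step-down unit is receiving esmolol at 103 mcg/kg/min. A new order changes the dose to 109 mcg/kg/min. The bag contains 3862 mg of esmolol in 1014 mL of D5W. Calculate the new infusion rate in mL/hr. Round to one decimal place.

139.6 mL/hr

Dose = 109 mcg/kg/min × 81.3 kg = 8861.7 mcg/min
8861.7 mcg/min × 60 min/hr = 531702 mcg/hr
Concentration = 3862 mg ÷ 1014 mL = 3.808679 mg/mL = 3808.679 mcg/mL
Rate = 531702 mcg/hr ÷ 3808.679 mcg/mL = 139.6028 mL/hr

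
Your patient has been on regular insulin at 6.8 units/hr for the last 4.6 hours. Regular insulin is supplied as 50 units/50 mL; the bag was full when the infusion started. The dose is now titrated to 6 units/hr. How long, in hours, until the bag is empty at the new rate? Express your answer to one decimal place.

Initial rate:
Concentration = 50 units ÷ 50 mL = 1 units/mL
Rate = 6.8 units/hr ÷ 1 units/mL = 6.8 mL/hr
Volume infused so far = 6.8 mL/hr × 4.6 hr = 31.28 mL
Volume remaining = 50 − 31.28 = 18.72 mL
New rate:
Rate = 6 units/hr ÷ 1 units/mL = 6 mL/hr
Time remaining = 18.72 mL ÷ 6 mL/hr = 3.12 hr

3.1 hours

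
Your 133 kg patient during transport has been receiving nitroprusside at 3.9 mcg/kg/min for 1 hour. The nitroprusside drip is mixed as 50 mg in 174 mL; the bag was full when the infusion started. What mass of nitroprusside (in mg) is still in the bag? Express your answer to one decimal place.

Dose = 3.9 mcg/kg/min × 133 kg = 518.7 mcg/min
518.7 mcg/min × 60 min/hr = 31122 mcg/hr
Concentration = 50 mg ÷ 174 mL = 0.2873563 mg/mL = 287.3563 mcg/mL
Rate = 31122 mcg/hr ÷ 287.3563 mcg/mL = 108.3046 mL/hr
Volume infused = 108.3046 mL/hr × 1 hr = 108.3046 mL
Volume remaining = 174 − 108.3046 = 65.69544 mL
Drug remaining = 65.69544 mL × 287.3563 mcg/mL = 18878 mcg = 18.878 mg

18.9 mg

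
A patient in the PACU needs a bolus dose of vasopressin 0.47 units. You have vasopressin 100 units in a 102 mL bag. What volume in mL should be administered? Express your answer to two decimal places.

0.48 mL

Concentration = 100 units ÷ 102 mL = 0.9803922 units/mL
Volume = 0.47 units ÷ 0.9803922 units/mL = 0.4794 mL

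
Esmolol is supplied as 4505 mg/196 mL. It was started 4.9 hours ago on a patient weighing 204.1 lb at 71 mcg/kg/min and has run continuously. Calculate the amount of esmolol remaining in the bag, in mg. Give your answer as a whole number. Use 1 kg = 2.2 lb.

2568 mg

Weight = 204.1 lb ÷ 2.2 lb/kg = 92.77273 kg
Dose = 71 mcg/kg/min × 92.77273 kg = 6586.864 mcg/min
6586.864 mcg/min × 60 min/hr = 395211.8 mcg/hr
Concentration = 4505 mg ÷ 196 mL = 22.98469 mg/mL = 22984.69 mcg/mL
Rate = 395211.8 mcg/hr ÷ 22984.69 mcg/mL = 17.19457 mL/hr
Volume infused = 17.19457 mL/hr × 4.9 hr = 84.25337 mL
Volume remaining = 196 − 84.25337 = 111.7466 mL
Drug remaining = 111.7466 mL × 22984.69 mcg/mL = 2568462 mcg = 2568.462 mg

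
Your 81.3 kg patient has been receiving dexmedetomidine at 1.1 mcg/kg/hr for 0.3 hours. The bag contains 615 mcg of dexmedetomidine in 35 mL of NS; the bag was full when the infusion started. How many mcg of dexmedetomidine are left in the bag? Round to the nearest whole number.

588 mcg

Dose = 1.1 mcg/kg/hr × 81.3 kg = 89.43 mcg/hr
Concentration = 615 mcg ÷ 35 mL = 17.57143 mcg/mL
Rate = 89.43 mcg/hr ÷ 17.57143 mcg/mL = 5.089512 mL/hr
Volume infused = 5.089512 mL/hr × 0.3 hr = 1.526854 mL
Volume remaining = 35 − 1.526854 = 33.47315 mL
Drug remaining = 33.47315 mL × 17.57143 mcg/mL = 588.171 mcg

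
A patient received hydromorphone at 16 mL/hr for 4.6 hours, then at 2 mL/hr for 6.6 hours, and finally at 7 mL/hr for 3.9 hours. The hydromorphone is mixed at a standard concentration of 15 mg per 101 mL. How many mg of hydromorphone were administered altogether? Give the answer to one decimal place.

16.9 mg

Concentration = 15 mg ÷ 101 mL = 0.1485149 mg/mL
Stage 1: 16 mL/hr × 4.6 hr = 73.6 mL → 73.6 mL × 0.1485149 mg/mL = 10.93069 mg
Stage 2: 2 mL/hr × 6.6 hr = 13.2 mL → 13.2 mL × 0.1485149 mg/mL = 1.960396 mg
Stage 3: 7 mL/hr × 3.9 hr = 27.3 mL → 27.3 mL × 0.1485149 mg/mL = 4.054455 mg
Total = 10.93069 + 1.960396 + 4.054455 = 16.94554 mg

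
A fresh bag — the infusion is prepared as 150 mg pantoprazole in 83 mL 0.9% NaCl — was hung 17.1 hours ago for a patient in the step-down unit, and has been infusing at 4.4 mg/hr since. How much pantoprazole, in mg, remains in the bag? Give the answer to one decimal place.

74.8 mg

Concentration = 150 mg ÷ 83 mL = 1.807229 mg/mL
Rate = 4.4 mg/hr ÷ 1.807229 mg/mL = 2.434667 mL/hr
Volume infused = 2.434667 mL/hr × 17.1 hr = 41.6328 mL
Volume remaining = 83 − 41.6328 = 41.3672 mL
Drug remaining = 41.3672 mL × 1.807229 mg/mL = 74.76 mg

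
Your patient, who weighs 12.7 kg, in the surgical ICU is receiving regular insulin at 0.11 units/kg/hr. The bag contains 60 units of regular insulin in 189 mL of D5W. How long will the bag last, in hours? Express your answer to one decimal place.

42.9 hours

Dose = 0.11 units/kg/hr × 12.7 kg = 1.397 units/hr
Concentration = 60 units ÷ 189 mL = 0.3174603 units/mL
Rate = 1.397 units/hr ÷ 0.3174603 units/mL = 4.40055 mL/hr
Duration = 189 mL ÷ 4.40055 mL/hr = 42.94918 hr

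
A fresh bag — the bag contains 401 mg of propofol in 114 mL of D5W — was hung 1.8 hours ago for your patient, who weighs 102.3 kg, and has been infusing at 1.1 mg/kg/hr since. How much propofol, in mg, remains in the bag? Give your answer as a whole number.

Dose = 1.1 mg/kg/hr × 102.3 kg = 112.53 mg/hr
Concentration = 401 mg ÷ 114 mL = 3.517544 mg/mL
Rate = 112.53 mg/hr ÷ 3.517544 mg/mL = 31.99107 mL/hr
Volume infused = 31.99107 mL/hr × 1.8 hr = 57.58393 mL
Volume remaining = 114 − 57.58393 = 56.41607 mL
Drug remaining = 56.41607 mL × 3.517544 mg/mL = 198.446 mg

198 mg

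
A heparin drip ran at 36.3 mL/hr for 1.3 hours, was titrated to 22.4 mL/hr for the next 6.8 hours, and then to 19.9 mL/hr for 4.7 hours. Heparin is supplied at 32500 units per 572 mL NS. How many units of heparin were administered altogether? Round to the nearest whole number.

16650 units

Concentration = 32500 units ÷ 572 mL = 56.81818 units/mL
Stage 1: 36.3 mL/hr × 1.3 hr = 47.19 mL → 47.19 mL × 56.81818 units/mL = 2681.25 units
Stage 2: 22.4 mL/hr × 6.8 hr = 152.32 mL → 152.32 mL × 56.81818 units/mL = 8654.545 units
Stage 3: 19.9 mL/hr × 4.7 hr = 93.53 mL → 93.53 mL × 56.81818 units/mL = 5314.205 units
Total = 2681.25 + 8654.545 + 5314.205 = 16650 units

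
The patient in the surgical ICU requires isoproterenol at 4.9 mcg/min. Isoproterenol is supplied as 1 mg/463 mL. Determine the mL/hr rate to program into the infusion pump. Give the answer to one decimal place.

4.9 mcg/min × 60 min/hr = 294 mcg/hr
Concentration = 1 mg ÷ 463 mL = 0.002159827 mg/mL = 2.159827 mcg/mL
Rate = 294 mcg/hr ÷ 2.159827 mcg/mL = 136.122 mL/hr

136.1 mL/hr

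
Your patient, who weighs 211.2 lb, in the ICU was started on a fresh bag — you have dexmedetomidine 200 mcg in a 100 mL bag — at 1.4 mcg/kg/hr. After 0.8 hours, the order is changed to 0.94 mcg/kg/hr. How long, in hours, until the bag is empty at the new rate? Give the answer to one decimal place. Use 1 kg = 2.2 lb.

Initial rate:
Weight = 211.2 lb ÷ 2.2 lb/kg = 96 kg
Dose = 1.4 mcg/kg/hr × 96 kg = 134.4 mcg/hr
Concentration = 200 mcg ÷ 100 mL = 2 mcg/mL
Rate = 134.4 mcg/hr ÷ 2 mcg/mL = 67.2 mL/hr
Volume infused so far = 67.2 mL/hr × 0.8 hr = 53.76 mL
Volume remaining = 100 − 53.76 = 46.24 mL
New rate:
Dose = 0.94 mcg/kg/hr × 96 kg = 90.24 mcg/hr
Rate = 90.24 mcg/hr ÷ 2 mcg/mL = 45.12 mL/hr
Time remaining = 46.24 mL ÷ 45.12 mL/hr = 1.024823 hr

1.0 hours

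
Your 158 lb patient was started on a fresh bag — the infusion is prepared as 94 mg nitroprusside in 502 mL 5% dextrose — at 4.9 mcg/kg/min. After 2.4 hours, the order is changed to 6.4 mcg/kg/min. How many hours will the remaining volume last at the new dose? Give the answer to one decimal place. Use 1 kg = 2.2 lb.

1.6 hours

Initial rate:
Weight = 158 lb ÷ 2.2 lb/kg = 71.81818 kg
Dose = 4.9 mcg/kg/min × 71.81818 kg = 351.9091 mcg/min
351.9091 mcg/min × 60 min/hr = 21114.55 mcg/hr
Concentration = 94 mg ÷ 502 mL = 0.187251 mg/mL = 187.251 mcg/mL
Rate = 21114.55 mcg/hr ÷ 187.251 mcg/mL = 112.7607 mL/hr
Volume infused so far = 112.7607 mL/hr × 2.4 hr = 270.6256 mL
Volume remaining = 502 − 270.6256 = 231.3744 mL
New rate:
Dose = 6.4 mcg/kg/min × 71.81818 kg = 459.6364 mcg/min
459.6364 mcg/min × 60 min/hr = 27578.18 mcg/hr
Rate = 27578.18 mcg/hr ÷ 187.251 mcg/mL = 147.2792 mL/hr
Time remaining = 231.3744 mL ÷ 147.2792 mL/hr = 1.570992 hr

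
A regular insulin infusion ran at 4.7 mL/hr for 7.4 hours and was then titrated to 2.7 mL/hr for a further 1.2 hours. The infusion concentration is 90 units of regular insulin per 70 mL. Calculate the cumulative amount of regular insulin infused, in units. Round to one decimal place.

48.9 units

Concentration = 90 units ÷ 70 mL = 1.285714 units/mL
Stage 1: 4.7 mL/hr × 7.4 hr = 34.78 mL → 34.78 mL × 1.285714 units/mL = 44.71714 units
Stage 2: 2.7 mL/hr × 1.2 hr = 3.24 mL → 3.24 mL × 1.285714 units/mL = 4.165714 units
Total = 44.71714 + 4.165714 = 48.88286 units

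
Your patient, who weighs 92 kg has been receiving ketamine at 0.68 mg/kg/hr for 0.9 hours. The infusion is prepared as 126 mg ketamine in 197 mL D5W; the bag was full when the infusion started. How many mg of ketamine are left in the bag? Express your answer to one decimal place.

Dose = 0.68 mg/kg/hr × 92 kg = 62.56 mg/hr
Concentration = 126 mg ÷ 197 mL = 0.6395939 mg/mL
Rate = 62.56 mg/hr ÷ 0.6395939 mg/mL = 97.81206 mL/hr
Volume infused = 97.81206 mL/hr × 0.9 hr = 88.03086 mL
Volume remaining = 197 − 88.03086 = 108.9691 mL
Drug remaining = 108.9691 mL × 0.6395939 mg/mL = 69.696 mg

69.7 mg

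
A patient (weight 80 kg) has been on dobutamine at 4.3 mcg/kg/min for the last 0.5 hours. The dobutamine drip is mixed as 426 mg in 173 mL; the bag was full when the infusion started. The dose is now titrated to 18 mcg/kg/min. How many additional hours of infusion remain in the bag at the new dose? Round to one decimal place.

Initial rate:
Dose = 4.3 mcg/kg/min × 80 kg = 344 mcg/min
344 mcg/min × 60 min/hr = 20640 mcg/hr
Concentration = 426 mg ÷ 173 mL = 2.462428 mg/mL = 2462.428 mcg/mL
Rate = 20640 mcg/hr ÷ 2462.428 mcg/mL = 8.381972 mL/hr
Volume infused so far = 8.381972 mL/hr × 0.5 hr = 4.190986 mL
Volume remaining = 173 − 4.190986 = 168.809 mL
New rate:
Dose = 18 mcg/kg/min × 80 kg = 1440 mcg/min
1440 mcg/min × 60 min/hr = 86400 mcg/hr
Rate = 86400 mcg/hr ÷ 2462.428 mcg/mL = 35.08732 mL/hr
Time remaining = 168.809 mL ÷ 35.08732 mL/hr = 4.811111 hr

4.8 hours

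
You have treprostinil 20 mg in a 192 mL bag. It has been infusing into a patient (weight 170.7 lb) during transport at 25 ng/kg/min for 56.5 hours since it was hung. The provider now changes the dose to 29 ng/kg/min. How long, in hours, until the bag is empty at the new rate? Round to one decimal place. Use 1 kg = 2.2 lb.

99.4 hours

Initial rate:
Weight = 170.7 lb ÷ 2.2 lb/kg = 77.59091 kg
Dose = 25 ng/kg/min × 77.59091 kg = 1939.773 ng/min
1939.773 ng/min × 60 min/hr = 116386.4 ng/hr
Concentration = 20 mg ÷ 192 mL = 0.1041667 mg/mL = 104166.7 ng/mL
Rate = 116386.4 ng/hr ÷ 104166.7 ng/mL = 1.117309 mL/hr
Volume infused so far = 1.117309 mL/hr × 56.5 hr = 63.12796 mL
Volume remaining = 192 − 63.12796 = 128.872 mL
New rate:
Dose = 29 ng/kg/min × 77.59091 kg = 2250.136 ng/min
2250.136 ng/min × 60 min/hr = 135008.2 ng/hr
Rate = 135008.2 ng/hr ÷ 104166.7 ng/mL = 1.296079 mL/hr
Time remaining = 128.872 mL ÷ 1.296079 mL/hr = 99.43227 hr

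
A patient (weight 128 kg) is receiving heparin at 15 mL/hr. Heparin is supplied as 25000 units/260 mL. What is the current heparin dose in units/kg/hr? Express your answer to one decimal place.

Concentration = 25000 units ÷ 260 mL = 96.15385 units/mL
Drug rate = 15 mL/hr × 96.15385 units/mL = 1442.308 units/hr
1442.308 units/hr ÷ 128 kg = 11.26803 units/kg/hr

11.3 units/kg/hr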